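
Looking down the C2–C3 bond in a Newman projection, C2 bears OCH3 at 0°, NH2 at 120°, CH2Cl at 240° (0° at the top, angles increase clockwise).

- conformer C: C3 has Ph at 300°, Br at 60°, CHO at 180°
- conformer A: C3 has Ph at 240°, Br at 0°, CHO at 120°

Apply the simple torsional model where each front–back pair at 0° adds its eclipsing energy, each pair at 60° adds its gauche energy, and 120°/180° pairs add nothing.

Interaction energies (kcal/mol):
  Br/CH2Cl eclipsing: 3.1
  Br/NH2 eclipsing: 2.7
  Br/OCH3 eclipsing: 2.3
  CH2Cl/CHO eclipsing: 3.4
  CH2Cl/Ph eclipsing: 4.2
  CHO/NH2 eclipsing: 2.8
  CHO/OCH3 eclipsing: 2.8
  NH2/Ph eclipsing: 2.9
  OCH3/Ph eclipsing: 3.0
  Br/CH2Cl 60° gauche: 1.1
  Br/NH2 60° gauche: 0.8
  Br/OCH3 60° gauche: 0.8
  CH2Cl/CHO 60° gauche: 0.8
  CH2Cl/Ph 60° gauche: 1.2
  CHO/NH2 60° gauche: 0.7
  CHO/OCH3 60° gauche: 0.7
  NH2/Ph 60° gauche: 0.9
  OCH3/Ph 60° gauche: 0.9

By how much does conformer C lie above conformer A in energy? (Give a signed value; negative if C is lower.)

-4.1 kcal/mol

C is staggered. OCH3 at 0° is gauche with Ph at 300° (0.9); OCH3 at 0° is gauche with Br at 60° (0.8); NH2 at 120° is gauche with Br at 60° (0.8); NH2 at 120° is gauche with CHO at 180° (0.7); CH2Cl at 240° is gauche with Ph at 300° (1.2); CH2Cl at 240° is gauche with CHO at 180° (0.8). Total 5.2 kcal/mol.
A is eclipsed. OCH3 at 0° is eclipsed with Br at 0° (2.3); NH2 at 120° is eclipsed with CHO at 120° (2.8); CH2Cl at 240° is eclipsed with Ph at 240° (4.2). Total 9.3 kcal/mol.
E(C) − E(A) = 5.2 − 9.3 = -4.1 kcal/mol.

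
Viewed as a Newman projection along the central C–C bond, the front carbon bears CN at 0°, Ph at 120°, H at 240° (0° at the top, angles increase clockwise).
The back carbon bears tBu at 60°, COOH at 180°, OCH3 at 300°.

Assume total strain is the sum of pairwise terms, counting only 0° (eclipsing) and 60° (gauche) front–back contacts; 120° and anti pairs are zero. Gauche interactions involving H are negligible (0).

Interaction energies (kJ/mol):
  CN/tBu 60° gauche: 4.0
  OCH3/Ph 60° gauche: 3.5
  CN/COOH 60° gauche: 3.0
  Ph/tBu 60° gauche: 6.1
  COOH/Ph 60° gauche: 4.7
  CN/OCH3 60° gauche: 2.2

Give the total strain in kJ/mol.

This conformer (staggered): CN(0°)/tBu(60°) gauche 4.0; CN(0°)/OCH3(300°) gauche 2.2; Ph(120°)/tBu(60°) gauche 6.1; Ph(120°)/COOH(180°) gauche 4.7 → 17.0 kJ/mol.

17.0 kJ/mol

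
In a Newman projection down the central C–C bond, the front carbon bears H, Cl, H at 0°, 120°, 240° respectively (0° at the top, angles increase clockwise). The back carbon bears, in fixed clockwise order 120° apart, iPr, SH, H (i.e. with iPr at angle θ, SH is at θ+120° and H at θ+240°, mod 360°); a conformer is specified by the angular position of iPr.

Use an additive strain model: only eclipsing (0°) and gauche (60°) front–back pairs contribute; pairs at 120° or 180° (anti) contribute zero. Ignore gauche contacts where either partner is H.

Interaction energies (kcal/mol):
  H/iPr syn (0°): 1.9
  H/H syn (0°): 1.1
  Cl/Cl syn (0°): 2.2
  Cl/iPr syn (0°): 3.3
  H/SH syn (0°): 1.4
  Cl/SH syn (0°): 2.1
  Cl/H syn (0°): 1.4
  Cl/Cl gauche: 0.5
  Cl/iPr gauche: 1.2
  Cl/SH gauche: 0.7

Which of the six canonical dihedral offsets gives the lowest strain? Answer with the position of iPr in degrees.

300°

iPr at 0° (eclipsed): H(0°)/iPr(0°) eclipsed 1.9; Cl(120°)/SH(120°) eclipsed 2.1; H(240°)/H(240°) eclipsed 1.1 → 5.1 kcal/mol.
iPr at 60° (staggered): Cl(120°)/iPr(60°) gauche 1.2; Cl(120°)/SH(180°) gauche 0.7 → 1.9 kcal/mol.
iPr at 120° (eclipsed): H(0°)/H(0°) eclipsed 1.1; Cl(120°)/iPr(120°) eclipsed 3.3; H(240°)/SH(240°) eclipsed 1.4 → 5.8 kcal/mol.
iPr at 180° (staggered): Cl(120°)/iPr(180°) gauche 1.2 → 1.2 kcal/mol.
iPr at 240° (eclipsed): H(0°)/SH(0°) eclipsed 1.4; Cl(120°)/H(120°) eclipsed 1.4; H(240°)/iPr(240°) eclipsed 1.9 → 4.7 kcal/mol.
iPr at 300° (staggered): Cl(120°)/SH(60°) gauche 0.7 → 0.7 kcal/mol.
The minimum (0.7 kcal/mol) occurs with iPr at 300°.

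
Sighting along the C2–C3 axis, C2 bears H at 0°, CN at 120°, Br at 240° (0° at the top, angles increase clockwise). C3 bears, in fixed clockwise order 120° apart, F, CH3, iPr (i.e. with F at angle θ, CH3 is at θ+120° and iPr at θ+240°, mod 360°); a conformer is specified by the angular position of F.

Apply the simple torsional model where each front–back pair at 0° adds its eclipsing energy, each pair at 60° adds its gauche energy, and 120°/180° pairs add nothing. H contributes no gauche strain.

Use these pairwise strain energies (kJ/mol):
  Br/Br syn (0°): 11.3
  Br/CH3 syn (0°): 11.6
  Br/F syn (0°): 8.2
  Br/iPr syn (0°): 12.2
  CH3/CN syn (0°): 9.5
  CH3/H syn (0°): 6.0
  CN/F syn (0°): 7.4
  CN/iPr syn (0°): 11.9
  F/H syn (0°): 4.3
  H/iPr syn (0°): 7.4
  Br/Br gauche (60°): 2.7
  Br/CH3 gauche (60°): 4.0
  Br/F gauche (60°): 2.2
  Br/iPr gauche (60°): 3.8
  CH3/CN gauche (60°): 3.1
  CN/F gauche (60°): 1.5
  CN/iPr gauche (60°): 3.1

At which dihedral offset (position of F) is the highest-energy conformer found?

120°

F at 0° (eclipsed): H–F eclipsed, CN–CH3 eclipsed, Br–iPr eclipsed; 4.3 + 9.5 + 12.2 = 26.0 kJ/mol.
F at 60° (staggered): CN–F gauche, CN–CH3 gauche, Br–CH3 gauche, Br–iPr gauche; 1.5 + 3.1 + 4.0 + 3.8 = 12.4 kJ/mol.
F at 120° (eclipsed): H–iPr eclipsed, CN–F eclipsed, Br–CH3 eclipsed; 7.4 + 7.4 + 11.6 = 26.4 kJ/mol.
F at 180° (staggered): CN–F gauche, CN–iPr gauche, Br–F gauche, Br–CH3 gauche; 1.5 + 3.1 + 2.2 + 4.0 = 10.8 kJ/mol.
F at 240° (eclipsed): H–CH3 eclipsed, CN–iPr eclipsed, Br–F eclipsed; 6.0 + 11.9 + 8.2 = 26.1 kJ/mol.
F at 300° (staggered): CN–CH3 gauche, CN–iPr gauche, Br–F gauche, Br–iPr gauche; 3.1 + 3.1 + 2.2 + 3.8 = 12.2 kJ/mol.
The maximum (26.4 kJ/mol) occurs with F at 120°.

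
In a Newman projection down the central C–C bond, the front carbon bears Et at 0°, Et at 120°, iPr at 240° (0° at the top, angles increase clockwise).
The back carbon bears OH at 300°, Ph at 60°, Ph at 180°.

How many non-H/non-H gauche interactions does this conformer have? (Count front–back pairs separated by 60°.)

Non-H gauche pairs: Et(0°)/OH(300°); Et(0°)/Ph(60°); Et(120°)/Ph(60°); Et(120°)/Ph(180°); iPr(240°)/OH(300°); iPr(240°)/Ph(180°) — 6 interactions.

6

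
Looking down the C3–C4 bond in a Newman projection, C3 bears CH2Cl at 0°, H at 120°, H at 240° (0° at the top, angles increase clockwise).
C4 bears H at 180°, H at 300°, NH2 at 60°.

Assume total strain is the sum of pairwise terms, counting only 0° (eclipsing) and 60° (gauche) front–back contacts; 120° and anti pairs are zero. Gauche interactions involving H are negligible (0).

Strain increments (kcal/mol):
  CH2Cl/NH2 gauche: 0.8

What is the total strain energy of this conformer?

This conformer (staggered): CH2Cl(0°)/NH2(60°) gauche 0.8 → 0.8 kcal/mol.

0.8 kcal/mol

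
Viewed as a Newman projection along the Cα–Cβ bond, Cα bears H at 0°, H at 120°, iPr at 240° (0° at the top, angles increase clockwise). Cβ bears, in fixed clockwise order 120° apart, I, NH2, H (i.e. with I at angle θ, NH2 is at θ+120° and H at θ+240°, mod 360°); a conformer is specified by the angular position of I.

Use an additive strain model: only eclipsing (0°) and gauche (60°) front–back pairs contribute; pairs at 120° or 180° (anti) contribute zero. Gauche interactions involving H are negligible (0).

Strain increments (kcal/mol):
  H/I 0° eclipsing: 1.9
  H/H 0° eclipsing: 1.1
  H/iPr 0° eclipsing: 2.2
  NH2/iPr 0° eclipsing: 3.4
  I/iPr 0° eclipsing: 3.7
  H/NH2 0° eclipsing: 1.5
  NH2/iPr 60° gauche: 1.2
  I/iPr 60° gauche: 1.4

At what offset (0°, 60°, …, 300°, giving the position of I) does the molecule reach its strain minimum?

60°

I at 0° is eclipsed. H at 0° is eclipsed with I at 0° (1.9); H at 120° is eclipsed with NH2 at 120° (1.5); iPr at 240° is eclipsed with H at 240° (2.2). Total 5.6 kcal/mol.
I at 60° is staggered. iPr at 240° is gauche with NH2 at 180° (1.2). Total 1.2 kcal/mol.
I at 120° is eclipsed. H at 0° is eclipsed with H at 0° (1.1); H at 120° is eclipsed with I at 120° (1.9); iPr at 240° is eclipsed with NH2 at 240° (3.4). Total 6.4 kcal/mol.
I at 180° is staggered. iPr at 240° is gauche with I at 180° (1.4); iPr at 240° is gauche with NH2 at 300° (1.2). Total 2.6 kcal/mol.
I at 240° is eclipsed. H at 0° is eclipsed with NH2 at 0° (1.5); H at 120° is eclipsed with H at 120° (1.1); iPr at 240° is eclipsed with I at 240° (3.7). Total 6.3 kcal/mol.
I at 300° is staggered. iPr at 240° is gauche with I at 300° (1.4). Total 1.4 kcal/mol.
The minimum (1.2 kcal/mol) occurs with I at 60°.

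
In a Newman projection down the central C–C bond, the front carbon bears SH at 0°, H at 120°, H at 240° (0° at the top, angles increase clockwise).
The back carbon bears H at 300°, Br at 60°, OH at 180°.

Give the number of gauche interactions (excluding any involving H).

1

Non-H gauche pairs: SH(0°)/Br(60°) — 1 interaction.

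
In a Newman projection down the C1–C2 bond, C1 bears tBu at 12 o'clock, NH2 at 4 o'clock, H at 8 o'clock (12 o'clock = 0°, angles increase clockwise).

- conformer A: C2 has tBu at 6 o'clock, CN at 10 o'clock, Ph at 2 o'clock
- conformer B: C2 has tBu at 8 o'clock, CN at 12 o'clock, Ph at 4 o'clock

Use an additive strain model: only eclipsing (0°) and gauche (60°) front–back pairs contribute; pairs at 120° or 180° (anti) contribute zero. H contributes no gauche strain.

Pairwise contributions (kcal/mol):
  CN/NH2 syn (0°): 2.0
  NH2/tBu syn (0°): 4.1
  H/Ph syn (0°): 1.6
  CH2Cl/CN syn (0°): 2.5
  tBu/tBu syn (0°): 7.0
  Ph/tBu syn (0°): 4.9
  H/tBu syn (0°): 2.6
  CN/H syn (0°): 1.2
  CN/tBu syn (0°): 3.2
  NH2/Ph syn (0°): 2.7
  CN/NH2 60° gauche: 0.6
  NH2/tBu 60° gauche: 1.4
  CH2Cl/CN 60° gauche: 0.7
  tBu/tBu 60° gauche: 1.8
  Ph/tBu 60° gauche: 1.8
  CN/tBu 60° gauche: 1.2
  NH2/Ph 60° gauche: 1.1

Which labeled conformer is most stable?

A is staggered. tBu at 0° is gauche with CN at 300° (1.2); tBu at 0° is gauche with Ph at 60° (1.8); NH2 at 120° is gauche with tBu at 180° (1.4); NH2 at 120° is gauche with Ph at 60° (1.1). Total 5.5 kcal/mol.
B is eclipsed. tBu at 0° is eclipsed with CN at 0° (3.2); NH2 at 120° is eclipsed with Ph at 120° (2.7); H at 240° is eclipsed with tBu at 240° (2.6). Total 8.5 kcal/mol.
A has the lowest total (5.5 kcal/mol).

A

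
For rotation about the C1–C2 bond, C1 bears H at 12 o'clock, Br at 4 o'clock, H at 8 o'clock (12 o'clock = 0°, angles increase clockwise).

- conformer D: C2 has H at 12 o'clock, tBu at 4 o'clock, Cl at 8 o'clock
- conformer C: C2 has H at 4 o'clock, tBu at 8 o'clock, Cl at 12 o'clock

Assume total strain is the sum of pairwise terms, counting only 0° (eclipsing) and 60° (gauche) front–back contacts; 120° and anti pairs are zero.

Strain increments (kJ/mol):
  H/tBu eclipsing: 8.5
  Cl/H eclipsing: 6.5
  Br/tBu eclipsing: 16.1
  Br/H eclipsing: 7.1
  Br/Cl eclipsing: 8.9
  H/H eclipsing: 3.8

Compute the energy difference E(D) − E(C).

+4.3 kJ/mol

D (eclipsed): H(0°)/H(0°) eclipsed 3.8; Br(120°)/tBu(120°) eclipsed 16.1; H(240°)/Cl(240°) eclipsed 6.5 → 26.4 kJ/mol.
C (eclipsed): H(0°)/Cl(0°) eclipsed 6.5; Br(120°)/H(120°) eclipsed 7.1; H(240°)/tBu(240°) eclipsed 8.5 → 22.1 kJ/mol.
E(D) − E(C) = 26.4 − 22.1 = +4.3 kJ/mol.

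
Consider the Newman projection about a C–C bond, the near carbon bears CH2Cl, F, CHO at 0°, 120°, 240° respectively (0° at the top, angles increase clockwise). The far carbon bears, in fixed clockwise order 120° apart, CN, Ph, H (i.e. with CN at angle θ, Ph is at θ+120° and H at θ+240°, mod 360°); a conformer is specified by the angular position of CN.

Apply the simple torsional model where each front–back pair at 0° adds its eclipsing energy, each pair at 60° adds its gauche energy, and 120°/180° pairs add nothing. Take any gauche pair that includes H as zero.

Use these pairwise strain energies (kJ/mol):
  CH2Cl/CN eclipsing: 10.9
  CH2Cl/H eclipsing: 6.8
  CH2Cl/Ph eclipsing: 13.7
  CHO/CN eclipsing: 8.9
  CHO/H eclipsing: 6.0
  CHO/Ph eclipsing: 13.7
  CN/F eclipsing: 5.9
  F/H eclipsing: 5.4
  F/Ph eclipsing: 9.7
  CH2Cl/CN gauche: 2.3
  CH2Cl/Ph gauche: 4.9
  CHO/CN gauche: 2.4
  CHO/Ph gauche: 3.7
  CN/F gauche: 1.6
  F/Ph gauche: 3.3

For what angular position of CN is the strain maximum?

240°

CN at 0° is eclipsed. CH2Cl at 0° is eclipsed with CN at 0° (10.9); F at 120° is eclipsed with Ph at 120° (9.7); CHO at 240° is eclipsed with H at 240° (6.0). Total 26.6 kJ/mol.
CN at 60° is staggered. CH2Cl at 0° is gauche with CN at 60° (2.3); F at 120° is gauche with CN at 60° (1.6); F at 120° is gauche with Ph at 180° (3.3); CHO at 240° is gauche with Ph at 180° (3.7). Total 10.9 kJ/mol.
CN at 120° is eclipsed. CH2Cl at 0° is eclipsed with H at 0° (6.8); F at 120° is eclipsed with CN at 120° (5.9); CHO at 240° is eclipsed with Ph at 240° (13.7). Total 26.4 kJ/mol.
CN at 180° is staggered. CH2Cl at 0° is gauche with Ph at 300° (4.9); F at 120° is gauche with CN at 180° (1.6); CHO at 240° is gauche with CN at 180° (2.4); CHO at 240° is gauche with Ph at 300° (3.7). Total 12.6 kJ/mol.
CN at 240° is eclipsed. CH2Cl at 0° is eclipsed with Ph at 0° (13.7); F at 120° is eclipsed with H at 120° (5.4); CHO at 240° is eclipsed with CN at 240° (8.9). Total 28.0 kJ/mol.
CN at 300° is staggered. CH2Cl at 0° is gauche with CN at 300° (2.3); CH2Cl at 0° is gauche with Ph at 60° (4.9); F at 120° is gauche with Ph at 60° (3.3); CHO at 240° is gauche with CN at 300° (2.4). Total 12.9 kJ/mol.
The maximum (28.0 kJ/mol) occurs with CN at 240°.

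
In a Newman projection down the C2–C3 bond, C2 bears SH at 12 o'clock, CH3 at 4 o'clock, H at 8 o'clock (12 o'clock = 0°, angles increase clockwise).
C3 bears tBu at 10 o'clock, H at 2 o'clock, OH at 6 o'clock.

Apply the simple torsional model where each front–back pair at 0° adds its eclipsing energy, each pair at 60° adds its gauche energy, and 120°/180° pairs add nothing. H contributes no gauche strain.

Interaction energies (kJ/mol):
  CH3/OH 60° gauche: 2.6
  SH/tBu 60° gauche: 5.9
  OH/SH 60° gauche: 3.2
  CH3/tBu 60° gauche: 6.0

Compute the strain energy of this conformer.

This conformer (staggered): SH(0°)/tBu(300°) gauche 5.9; CH3(120°)/OH(180°) gauche 2.6 → 8.5 kJ/mol.

8.5 kJ/mol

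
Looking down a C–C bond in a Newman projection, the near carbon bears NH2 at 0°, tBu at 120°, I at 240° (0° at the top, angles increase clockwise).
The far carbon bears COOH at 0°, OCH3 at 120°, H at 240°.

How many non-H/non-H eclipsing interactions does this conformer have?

2

Non-H eclipsing pairs: NH2(0°)/COOH(0°); tBu(120°)/OCH3(120°) — 2 interactions.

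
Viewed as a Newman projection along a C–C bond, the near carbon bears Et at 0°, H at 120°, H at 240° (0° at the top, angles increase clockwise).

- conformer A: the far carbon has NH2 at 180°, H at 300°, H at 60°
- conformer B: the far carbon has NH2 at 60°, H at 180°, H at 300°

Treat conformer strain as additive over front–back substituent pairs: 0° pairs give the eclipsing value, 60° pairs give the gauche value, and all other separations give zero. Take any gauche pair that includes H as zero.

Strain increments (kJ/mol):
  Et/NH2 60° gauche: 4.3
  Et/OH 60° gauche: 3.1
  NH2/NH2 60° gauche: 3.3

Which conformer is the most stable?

A

A (staggered): no non-H gauche contacts → 0.0 kJ/mol.
B (staggered): Et–NH2 gauche; 4.3 = 4.3 kJ/mol.
A has the lowest total (0.0 kJ/mol).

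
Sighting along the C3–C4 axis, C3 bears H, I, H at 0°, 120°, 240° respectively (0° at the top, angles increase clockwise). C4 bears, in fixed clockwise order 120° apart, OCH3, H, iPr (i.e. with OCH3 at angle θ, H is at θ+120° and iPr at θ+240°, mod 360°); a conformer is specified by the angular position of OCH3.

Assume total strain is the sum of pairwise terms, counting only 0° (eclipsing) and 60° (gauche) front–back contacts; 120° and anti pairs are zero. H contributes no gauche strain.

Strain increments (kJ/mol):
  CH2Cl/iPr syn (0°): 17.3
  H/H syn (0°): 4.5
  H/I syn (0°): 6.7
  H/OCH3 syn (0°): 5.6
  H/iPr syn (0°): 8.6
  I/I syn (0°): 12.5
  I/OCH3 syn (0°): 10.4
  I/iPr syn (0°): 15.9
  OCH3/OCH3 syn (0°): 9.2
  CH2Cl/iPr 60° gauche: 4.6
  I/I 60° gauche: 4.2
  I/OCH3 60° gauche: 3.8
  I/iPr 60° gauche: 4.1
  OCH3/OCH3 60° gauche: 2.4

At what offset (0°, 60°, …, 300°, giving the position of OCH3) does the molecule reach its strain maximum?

OCH3 at 0° (eclipsed): H(0°)/OCH3(0°) eclipsed 5.6; I(120°)/H(120°) eclipsed 6.7; H(240°)/iPr(240°) eclipsed 8.6 → 20.9 kJ/mol.
OCH3 at 60° (staggered): I(120°)/OCH3(60°) gauche 3.8 → 3.8 kJ/mol.
OCH3 at 120° (eclipsed): H(0°)/iPr(0°) eclipsed 8.6; I(120°)/OCH3(120°) eclipsed 10.4; H(240°)/H(240°) eclipsed 4.5 → 23.5 kJ/mol.
OCH3 at 180° (staggered): I(120°)/OCH3(180°) gauche 3.8; I(120°)/iPr(60°) gauche 4.1 → 7.9 kJ/mol.
OCH3 at 240° (eclipsed): H(0°)/H(0°) eclipsed 4.5; I(120°)/iPr(120°) eclipsed 15.9; H(240°)/OCH3(240°) eclipsed 5.6 → 26.0 kJ/mol.
OCH3 at 300° (staggered): I(120°)/iPr(180°) gauche 4.1 → 4.1 kJ/mol.
The maximum (26.0 kJ/mol) occurs with OCH3 at 240°.

240°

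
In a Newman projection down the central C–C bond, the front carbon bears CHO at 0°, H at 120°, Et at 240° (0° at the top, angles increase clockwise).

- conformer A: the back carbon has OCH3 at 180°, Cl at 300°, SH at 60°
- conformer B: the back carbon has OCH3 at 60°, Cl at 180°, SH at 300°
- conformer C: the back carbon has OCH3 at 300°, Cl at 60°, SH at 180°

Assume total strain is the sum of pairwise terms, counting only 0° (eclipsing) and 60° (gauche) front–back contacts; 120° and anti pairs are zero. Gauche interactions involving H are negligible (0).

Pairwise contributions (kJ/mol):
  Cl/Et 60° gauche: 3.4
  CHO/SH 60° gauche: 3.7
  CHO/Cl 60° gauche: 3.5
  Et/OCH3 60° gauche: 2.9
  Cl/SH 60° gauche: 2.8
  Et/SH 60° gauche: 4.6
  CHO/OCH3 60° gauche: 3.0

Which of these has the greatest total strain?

A (staggered): CHO–Cl gauche, CHO–SH gauche, Et–OCH3 gauche, Et–Cl gauche; 3.5 + 3.7 + 2.9 + 3.4 = 13.5 kJ/mol.
B (staggered): CHO–OCH3 gauche, CHO–SH gauche, Et–Cl gauche, Et–SH gauche; 3.0 + 3.7 + 3.4 + 4.6 = 14.7 kJ/mol.
C (staggered): CHO–OCH3 gauche, CHO–Cl gauche, Et–OCH3 gauche, Et–SH gauche; 3.0 + 3.5 + 2.9 + 4.6 = 14.0 kJ/mol.
B has the highest total (14.7 kJ/mol).

B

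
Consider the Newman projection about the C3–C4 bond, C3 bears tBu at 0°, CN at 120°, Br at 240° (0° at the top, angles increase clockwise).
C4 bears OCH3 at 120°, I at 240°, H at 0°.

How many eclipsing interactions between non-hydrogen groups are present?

2

Non-H eclipsing pairs: CN(120°)/OCH3(120°); Br(240°)/I(240°) — 2 interactions.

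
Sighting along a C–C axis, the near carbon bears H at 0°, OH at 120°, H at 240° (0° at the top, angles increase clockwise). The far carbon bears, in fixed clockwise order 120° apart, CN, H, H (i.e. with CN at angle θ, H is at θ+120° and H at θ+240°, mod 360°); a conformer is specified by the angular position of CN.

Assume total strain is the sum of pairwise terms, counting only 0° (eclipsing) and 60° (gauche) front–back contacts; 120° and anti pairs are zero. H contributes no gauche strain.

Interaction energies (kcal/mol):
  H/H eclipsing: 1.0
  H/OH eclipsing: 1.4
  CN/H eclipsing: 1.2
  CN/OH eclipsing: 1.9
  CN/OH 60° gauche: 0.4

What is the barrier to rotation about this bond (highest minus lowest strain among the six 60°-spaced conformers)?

CN at 0° (eclipsed): H–CN eclipsed, OH–H eclipsed, H–H eclipsed; 1.2 + 1.4 + 1.0 = 3.6 kcal/mol.
CN at 60° (staggered): OH–CN gauche; 0.4 = 0.4 kcal/mol.
CN at 120° (eclipsed): H–H eclipsed, OH–CN eclipsed, H–H eclipsed; 1.0 + 1.9 + 1.0 = 3.9 kcal/mol.
CN at 180° (staggered): OH–CN gauche; 0.4 = 0.4 kcal/mol.
CN at 240° (eclipsed): H–H eclipsed, OH–H eclipsed, H–CN eclipsed; 1.0 + 1.4 + 1.2 = 3.6 kcal/mol.
CN at 300° (staggered): no non-H gauche contacts → 0.0 kcal/mol.
Max at 120° (3.9 kcal/mol), min at 300° (0.0 kcal/mol); barrier = 3.9 kcal/mol.

3.9 kcal/mol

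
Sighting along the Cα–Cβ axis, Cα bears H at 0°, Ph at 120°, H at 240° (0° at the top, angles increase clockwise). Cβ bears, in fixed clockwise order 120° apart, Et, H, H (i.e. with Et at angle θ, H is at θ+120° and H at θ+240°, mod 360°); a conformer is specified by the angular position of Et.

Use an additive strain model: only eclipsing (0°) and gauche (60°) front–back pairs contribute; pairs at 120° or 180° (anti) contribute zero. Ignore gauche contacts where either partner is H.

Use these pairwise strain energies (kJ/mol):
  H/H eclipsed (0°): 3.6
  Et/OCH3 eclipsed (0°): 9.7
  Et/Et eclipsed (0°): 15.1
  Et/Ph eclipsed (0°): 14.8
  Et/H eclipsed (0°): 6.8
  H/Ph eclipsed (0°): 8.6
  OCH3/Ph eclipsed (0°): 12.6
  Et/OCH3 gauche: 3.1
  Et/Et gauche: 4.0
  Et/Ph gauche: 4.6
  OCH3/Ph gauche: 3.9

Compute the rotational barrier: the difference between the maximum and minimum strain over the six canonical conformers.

Et at 0° (eclipsed): H(0°)/Et(0°) eclipsed 6.8; Ph(120°)/H(120°) eclipsed 8.6; H(240°)/H(240°) eclipsed 3.6 → 19.0 kJ/mol.
Et at 60° (staggered): Ph(120°)/Et(60°) gauche 4.6 → 4.6 kJ/mol.
Et at 120° (eclipsed): H(0°)/H(0°) eclipsed 3.6; Ph(120°)/Et(120°) eclipsed 14.8; H(240°)/H(240°) eclipsed 3.6 → 22.0 kJ/mol.
Et at 180° (staggered): Ph(120°)/Et(180°) gauche 4.6 → 4.6 kJ/mol.
Et at 240° (eclipsed): H(0°)/H(0°) eclipsed 3.6; Ph(120°)/H(120°) eclipsed 8.6; H(240°)/Et(240°) eclipsed 6.8 → 19.0 kJ/mol.
Et at 300° (staggered): no non-H gauche contacts → 0.0 kJ/mol.
Max at 120° (22.0 kJ/mol), min at 300° (0.0 kJ/mol); barrier = 22.0 kJ/mol.

22.0 kJ/mol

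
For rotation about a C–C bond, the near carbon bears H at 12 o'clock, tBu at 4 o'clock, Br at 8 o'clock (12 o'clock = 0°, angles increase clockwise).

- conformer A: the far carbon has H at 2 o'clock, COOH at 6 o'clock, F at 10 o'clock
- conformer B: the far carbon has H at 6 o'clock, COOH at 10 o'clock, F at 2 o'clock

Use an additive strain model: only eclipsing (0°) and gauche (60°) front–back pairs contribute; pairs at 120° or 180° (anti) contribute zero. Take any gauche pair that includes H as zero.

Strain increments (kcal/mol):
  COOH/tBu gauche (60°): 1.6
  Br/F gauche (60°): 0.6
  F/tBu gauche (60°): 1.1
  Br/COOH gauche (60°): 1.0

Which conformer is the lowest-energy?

A (staggered): tBu(120°)/COOH(180°) gauche 1.6; Br(240°)/COOH(180°) gauche 1.0; Br(240°)/F(300°) gauche 0.6 → 3.2 kcal/mol.
B (staggered): tBu(120°)/F(60°) gauche 1.1; Br(240°)/COOH(300°) gauche 1.0 → 2.1 kcal/mol.
B has the lowest total (2.1 kcal/mol).

B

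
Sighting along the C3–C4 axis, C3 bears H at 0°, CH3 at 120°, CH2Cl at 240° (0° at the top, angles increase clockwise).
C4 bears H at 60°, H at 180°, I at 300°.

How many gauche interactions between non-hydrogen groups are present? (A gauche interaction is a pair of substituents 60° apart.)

1

Non-H gauche pairs: CH2Cl(240°)/I(300°) — 1 interaction.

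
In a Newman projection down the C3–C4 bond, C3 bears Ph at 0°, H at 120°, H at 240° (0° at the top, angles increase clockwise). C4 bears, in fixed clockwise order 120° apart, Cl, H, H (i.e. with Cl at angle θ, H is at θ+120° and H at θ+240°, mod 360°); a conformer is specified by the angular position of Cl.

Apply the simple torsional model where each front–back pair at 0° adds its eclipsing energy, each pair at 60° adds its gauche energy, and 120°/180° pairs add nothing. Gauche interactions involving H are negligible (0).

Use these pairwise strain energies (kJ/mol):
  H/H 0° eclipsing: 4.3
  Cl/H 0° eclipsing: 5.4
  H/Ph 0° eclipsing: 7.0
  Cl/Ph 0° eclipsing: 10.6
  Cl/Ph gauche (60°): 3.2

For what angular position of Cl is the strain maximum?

0°

Cl at 0° is eclipsed. Ph at 0° is eclipsed with Cl at 0° (10.6); H at 120° is eclipsed with H at 120° (4.3); H at 240° is eclipsed with H at 240° (4.3). Total 19.2 kJ/mol.
Cl at 60° is staggered. Ph at 0° is gauche with Cl at 60° (3.2). Total 3.2 kJ/mol.
Cl at 120° is eclipsed. Ph at 0° is eclipsed with H at 0° (7.0); H at 120° is eclipsed with Cl at 120° (5.4); H at 240° is eclipsed with H at 240° (4.3). Total 16.7 kJ/mol.
Cl at 180° (staggered): no non-H gauche contacts → 0.0 kJ/mol.
Cl at 240° is eclipsed. Ph at 0° is eclipsed with H at 0° (7.0); H at 120° is eclipsed with H at 120° (4.3); H at 240° is eclipsed with Cl at 240° (5.4). Total 16.7 kJ/mol.
Cl at 300° is staggered. Ph at 0° is gauche with Cl at 300° (3.2). Total 3.2 kJ/mol.
The maximum (19.2 kJ/mol) occurs with Cl at 0°.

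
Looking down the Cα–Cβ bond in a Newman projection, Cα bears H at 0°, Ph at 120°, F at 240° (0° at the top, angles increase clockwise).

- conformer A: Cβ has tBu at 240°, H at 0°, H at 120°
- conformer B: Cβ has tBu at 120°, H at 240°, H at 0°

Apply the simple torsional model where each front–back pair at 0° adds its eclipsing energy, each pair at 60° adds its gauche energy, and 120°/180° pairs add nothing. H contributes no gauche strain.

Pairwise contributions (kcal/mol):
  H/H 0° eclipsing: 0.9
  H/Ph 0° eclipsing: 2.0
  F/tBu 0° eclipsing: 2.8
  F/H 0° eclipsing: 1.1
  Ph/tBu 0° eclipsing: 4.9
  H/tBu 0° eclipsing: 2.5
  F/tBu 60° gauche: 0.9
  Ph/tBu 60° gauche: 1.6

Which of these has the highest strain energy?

B

A (eclipsed): H–H eclipsed, Ph–H eclipsed, F–tBu eclipsed; 0.9 + 2.0 + 2.8 = 5.7 kcal/mol.
B (eclipsed): H–H eclipsed, Ph–tBu eclipsed, F–H eclipsed; 0.9 + 4.9 + 1.1 = 6.9 kcal/mol.
B has the highest total (6.9 kcal/mol).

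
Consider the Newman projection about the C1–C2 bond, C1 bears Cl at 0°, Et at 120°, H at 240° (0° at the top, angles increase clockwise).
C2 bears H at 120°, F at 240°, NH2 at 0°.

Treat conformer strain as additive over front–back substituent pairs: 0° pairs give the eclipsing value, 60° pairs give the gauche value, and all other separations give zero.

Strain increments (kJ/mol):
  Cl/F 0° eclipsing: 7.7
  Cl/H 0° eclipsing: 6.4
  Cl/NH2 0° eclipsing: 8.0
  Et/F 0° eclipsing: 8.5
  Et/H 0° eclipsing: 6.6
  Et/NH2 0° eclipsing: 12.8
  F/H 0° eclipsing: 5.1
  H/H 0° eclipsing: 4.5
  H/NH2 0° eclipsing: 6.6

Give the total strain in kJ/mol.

This conformer (eclipsed): Cl–NH2 eclipsed, Et–H eclipsed, H–F eclipsed; 8.0 + 6.6 + 5.1 = 19.7 kJ/mol.

19.7 kJ/mol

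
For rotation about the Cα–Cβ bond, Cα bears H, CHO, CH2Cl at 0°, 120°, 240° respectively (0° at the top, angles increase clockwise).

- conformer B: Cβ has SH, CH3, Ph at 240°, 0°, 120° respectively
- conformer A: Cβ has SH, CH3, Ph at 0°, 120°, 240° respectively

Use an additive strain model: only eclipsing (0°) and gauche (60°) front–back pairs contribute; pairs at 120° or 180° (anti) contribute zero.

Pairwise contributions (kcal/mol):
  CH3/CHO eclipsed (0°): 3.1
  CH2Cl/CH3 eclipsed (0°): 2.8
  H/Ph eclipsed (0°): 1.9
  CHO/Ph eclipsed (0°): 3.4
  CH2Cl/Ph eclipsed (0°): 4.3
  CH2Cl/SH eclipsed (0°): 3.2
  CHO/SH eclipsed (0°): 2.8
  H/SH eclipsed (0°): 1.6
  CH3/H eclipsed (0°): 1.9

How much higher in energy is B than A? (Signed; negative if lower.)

-0.5 kcal/mol

B (eclipsed): H–CH3 eclipsed, CHO–Ph eclipsed, CH2Cl–SH eclipsed; 1.9 + 3.4 + 3.2 = 8.5 kcal/mol.
A (eclipsed): H–SH eclipsed, CHO–CH3 eclipsed, CH2Cl–Ph eclipsed; 1.6 + 3.1 + 4.3 = 9.0 kcal/mol.
E(B) − E(A) = 8.5 − 9.0 = -0.5 kcal/mol.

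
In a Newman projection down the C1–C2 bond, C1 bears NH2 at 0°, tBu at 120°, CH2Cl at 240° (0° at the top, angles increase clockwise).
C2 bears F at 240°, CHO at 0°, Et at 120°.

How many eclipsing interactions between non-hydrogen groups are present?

Non-H eclipsing pairs: NH2(0°)/CHO(0°); tBu(120°)/Et(120°); CH2Cl(240°)/F(240°) — 3 interactions.

3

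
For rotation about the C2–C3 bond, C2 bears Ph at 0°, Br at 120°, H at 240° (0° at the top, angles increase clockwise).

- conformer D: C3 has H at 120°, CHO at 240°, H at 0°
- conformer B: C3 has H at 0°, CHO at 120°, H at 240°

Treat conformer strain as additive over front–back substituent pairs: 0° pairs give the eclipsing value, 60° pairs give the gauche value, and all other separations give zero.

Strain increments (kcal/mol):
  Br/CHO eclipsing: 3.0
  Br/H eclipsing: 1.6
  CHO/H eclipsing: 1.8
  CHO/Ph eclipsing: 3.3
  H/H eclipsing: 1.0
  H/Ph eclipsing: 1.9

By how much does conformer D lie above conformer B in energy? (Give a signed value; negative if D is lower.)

D (eclipsed): Ph(0°)/H(0°) eclipsed 1.9; Br(120°)/H(120°) eclipsed 1.6; H(240°)/CHO(240°) eclipsed 1.8 → 5.3 kcal/mol.
B (eclipsed): Ph(0°)/H(0°) eclipsed 1.9; Br(120°)/CHO(120°) eclipsed 3.0; H(240°)/H(240°) eclipsed 1.0 → 5.9 kcal/mol.
E(D) − E(B) = 5.3 − 5.9 = -0.6 kcal/mol.

-0.6 kcal/mol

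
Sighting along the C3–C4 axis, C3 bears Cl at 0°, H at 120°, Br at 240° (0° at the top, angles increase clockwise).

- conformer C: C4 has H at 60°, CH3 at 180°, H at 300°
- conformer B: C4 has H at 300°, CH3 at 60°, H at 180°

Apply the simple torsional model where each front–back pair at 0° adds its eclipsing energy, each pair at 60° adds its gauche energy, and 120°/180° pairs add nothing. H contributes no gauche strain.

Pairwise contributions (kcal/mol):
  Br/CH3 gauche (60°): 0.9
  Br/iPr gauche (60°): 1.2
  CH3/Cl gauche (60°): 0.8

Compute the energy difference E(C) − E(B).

C is staggered. Br at 240° is gauche with CH3 at 180° (0.9). Total 0.9 kcal/mol.
B is staggered. Cl at 0° is gauche with CH3 at 60° (0.8). Total 0.8 kcal/mol.
E(C) − E(B) = 0.9 − 0.8 = +0.1 kcal/mol.

+0.1 kcal/mol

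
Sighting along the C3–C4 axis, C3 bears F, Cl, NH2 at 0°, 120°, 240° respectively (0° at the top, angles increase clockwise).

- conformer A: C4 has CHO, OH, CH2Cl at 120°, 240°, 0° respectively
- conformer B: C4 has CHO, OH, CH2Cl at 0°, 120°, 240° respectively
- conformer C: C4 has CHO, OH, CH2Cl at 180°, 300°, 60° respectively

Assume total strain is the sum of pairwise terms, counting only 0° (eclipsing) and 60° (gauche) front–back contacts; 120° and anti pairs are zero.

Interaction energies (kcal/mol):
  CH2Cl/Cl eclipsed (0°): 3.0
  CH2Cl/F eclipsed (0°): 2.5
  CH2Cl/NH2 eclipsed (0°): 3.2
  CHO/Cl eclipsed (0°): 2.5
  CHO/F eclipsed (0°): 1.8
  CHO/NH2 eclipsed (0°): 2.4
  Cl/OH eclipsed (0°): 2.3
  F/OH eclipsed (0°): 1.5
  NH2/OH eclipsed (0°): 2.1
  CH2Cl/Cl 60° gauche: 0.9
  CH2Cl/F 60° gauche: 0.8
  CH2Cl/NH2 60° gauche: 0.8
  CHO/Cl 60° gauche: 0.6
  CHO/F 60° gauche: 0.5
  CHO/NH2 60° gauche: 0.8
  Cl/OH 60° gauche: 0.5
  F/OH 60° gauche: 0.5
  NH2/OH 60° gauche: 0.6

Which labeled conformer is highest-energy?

A (eclipsed): F–CH2Cl eclipsed, Cl–CHO eclipsed, NH2–OH eclipsed; 2.5 + 2.5 + 2.1 = 7.1 kcal/mol.
B (eclipsed): F–CHO eclipsed, Cl–OH eclipsed, NH2–CH2Cl eclipsed; 1.8 + 2.3 + 3.2 = 7.3 kcal/mol.
C (staggered): F–OH gauche, F–CH2Cl gauche, Cl–CHO gauche, Cl–CH2Cl gauche, NH2–CHO gauche, NH2–OH gauche; 0.5 + 0.8 + 0.6 + 0.9 + 0.8 + 0.6 = 4.2 kcal/mol.
B has the highest total (7.3 kcal/mol).

B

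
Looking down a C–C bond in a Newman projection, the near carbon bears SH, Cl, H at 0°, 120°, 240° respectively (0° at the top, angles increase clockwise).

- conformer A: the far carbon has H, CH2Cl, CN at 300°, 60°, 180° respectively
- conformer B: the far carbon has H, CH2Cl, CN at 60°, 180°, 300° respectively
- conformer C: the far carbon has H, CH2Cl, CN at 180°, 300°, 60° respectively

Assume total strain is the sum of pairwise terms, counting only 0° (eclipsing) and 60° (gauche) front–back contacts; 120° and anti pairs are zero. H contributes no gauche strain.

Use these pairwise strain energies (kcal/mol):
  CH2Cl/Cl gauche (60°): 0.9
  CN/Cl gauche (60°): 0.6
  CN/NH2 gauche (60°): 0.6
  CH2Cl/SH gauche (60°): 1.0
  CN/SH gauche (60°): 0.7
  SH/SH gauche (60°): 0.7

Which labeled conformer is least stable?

A (staggered): SH–CH2Cl gauche, Cl–CH2Cl gauche, Cl–CN gauche; 1.0 + 0.9 + 0.6 = 2.5 kcal/mol.
B (staggered): SH–CN gauche, Cl–CH2Cl gauche; 0.7 + 0.9 = 1.6 kcal/mol.
C (staggered): SH–CH2Cl gauche, SH–CN gauche, Cl–CN gauche; 1.0 + 0.7 + 0.6 = 2.3 kcal/mol.
A has the highest total (2.5 kcal/mol).

A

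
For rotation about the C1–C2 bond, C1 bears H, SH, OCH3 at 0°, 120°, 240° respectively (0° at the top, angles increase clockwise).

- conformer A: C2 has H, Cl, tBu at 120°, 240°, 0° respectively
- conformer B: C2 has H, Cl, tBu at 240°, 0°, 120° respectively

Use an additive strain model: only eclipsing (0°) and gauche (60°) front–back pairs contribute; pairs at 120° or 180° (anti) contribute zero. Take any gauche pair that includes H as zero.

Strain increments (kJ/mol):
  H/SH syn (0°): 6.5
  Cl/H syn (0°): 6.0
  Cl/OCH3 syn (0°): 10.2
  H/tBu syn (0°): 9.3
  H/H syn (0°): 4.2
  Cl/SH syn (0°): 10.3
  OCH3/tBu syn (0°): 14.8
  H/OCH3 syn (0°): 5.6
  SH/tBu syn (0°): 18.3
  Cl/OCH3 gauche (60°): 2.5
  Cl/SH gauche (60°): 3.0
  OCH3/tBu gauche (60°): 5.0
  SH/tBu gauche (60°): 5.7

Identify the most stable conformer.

A (eclipsed): H–tBu eclipsed, SH–H eclipsed, OCH3–Cl eclipsed; 9.3 + 6.5 + 10.2 = 26.0 kJ/mol.
B (eclipsed): H–Cl eclipsed, SH–tBu eclipsed, OCH3–H eclipsed; 6.0 + 18.3 + 5.6 = 29.9 kJ/mol.
A has the lowest total (26.0 kJ/mol).

A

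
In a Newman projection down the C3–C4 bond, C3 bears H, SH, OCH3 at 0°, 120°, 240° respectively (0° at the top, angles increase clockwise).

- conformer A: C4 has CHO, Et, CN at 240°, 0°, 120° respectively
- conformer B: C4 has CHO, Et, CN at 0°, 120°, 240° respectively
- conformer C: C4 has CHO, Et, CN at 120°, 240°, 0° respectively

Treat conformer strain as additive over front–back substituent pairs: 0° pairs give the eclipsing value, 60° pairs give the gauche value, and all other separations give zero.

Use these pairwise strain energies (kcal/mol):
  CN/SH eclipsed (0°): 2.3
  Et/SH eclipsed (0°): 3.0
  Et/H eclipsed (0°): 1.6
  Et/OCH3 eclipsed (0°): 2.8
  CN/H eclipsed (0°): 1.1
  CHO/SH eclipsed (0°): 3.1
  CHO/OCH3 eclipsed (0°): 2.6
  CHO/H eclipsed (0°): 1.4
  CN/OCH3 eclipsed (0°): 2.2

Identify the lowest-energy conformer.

A

A (eclipsed): H–Et eclipsed, SH–CN eclipsed, OCH3–CHO eclipsed; 1.6 + 2.3 + 2.6 = 6.5 kcal/mol.
B (eclipsed): H–CHO eclipsed, SH–Et eclipsed, OCH3–CN eclipsed; 1.4 + 3.0 + 2.2 = 6.6 kcal/mol.
C (eclipsed): H–CN eclipsed, SH–CHO eclipsed, OCH3–Et eclipsed; 1.1 + 3.1 + 2.8 = 7.0 kcal/mol.
A has the lowest total (6.5 kcal/mol).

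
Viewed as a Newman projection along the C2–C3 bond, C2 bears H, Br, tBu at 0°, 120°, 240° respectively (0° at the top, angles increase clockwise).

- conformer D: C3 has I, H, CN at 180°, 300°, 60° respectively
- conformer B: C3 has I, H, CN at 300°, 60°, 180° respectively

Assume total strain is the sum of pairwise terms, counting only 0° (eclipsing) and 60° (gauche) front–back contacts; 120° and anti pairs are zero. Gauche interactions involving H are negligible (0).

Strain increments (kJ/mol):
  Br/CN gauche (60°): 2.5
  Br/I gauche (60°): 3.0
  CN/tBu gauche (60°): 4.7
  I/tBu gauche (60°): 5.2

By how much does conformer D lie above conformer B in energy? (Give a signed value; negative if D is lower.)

D is staggered. Br at 120° is gauche with I at 180° (3.0); Br at 120° is gauche with CN at 60° (2.5); tBu at 240° is gauche with I at 180° (5.2). Total 10.7 kJ/mol.
B is staggered. Br at 120° is gauche with CN at 180° (2.5); tBu at 240° is gauche with I at 300° (5.2); tBu at 240° is gauche with CN at 180° (4.7). Total 12.4 kJ/mol.
E(D) − E(B) = 10.7 − 12.4 = -1.7 kJ/mol.

-1.7 kJ/mol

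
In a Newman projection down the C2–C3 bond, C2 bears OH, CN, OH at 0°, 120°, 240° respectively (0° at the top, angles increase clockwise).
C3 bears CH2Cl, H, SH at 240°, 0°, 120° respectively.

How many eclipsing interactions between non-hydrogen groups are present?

2

Non-H eclipsing pairs: CN(120°)/SH(120°); OH(240°)/CH2Cl(240°) — 2 interactions.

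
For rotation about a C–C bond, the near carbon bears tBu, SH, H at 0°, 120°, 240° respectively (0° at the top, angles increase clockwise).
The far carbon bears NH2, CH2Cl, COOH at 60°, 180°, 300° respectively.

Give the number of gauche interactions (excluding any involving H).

Non-H gauche pairs: tBu(0°)/NH2(60°); tBu(0°)/COOH(300°); SH(120°)/NH2(60°); SH(120°)/CH2Cl(180°) — 4 interactions.

4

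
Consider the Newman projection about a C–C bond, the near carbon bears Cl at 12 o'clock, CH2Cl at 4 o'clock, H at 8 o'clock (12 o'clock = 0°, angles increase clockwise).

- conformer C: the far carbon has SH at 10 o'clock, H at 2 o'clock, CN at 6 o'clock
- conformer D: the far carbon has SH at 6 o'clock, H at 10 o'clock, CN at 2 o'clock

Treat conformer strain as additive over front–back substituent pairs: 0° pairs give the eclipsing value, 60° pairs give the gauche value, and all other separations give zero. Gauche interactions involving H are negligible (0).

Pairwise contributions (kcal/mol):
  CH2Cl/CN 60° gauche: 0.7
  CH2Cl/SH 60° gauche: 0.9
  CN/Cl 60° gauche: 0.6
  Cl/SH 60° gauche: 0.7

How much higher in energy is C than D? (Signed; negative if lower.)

C (staggered): Cl(0°)/SH(300°) gauche 0.7; CH2Cl(120°)/CN(180°) gauche 0.7 → 1.4 kcal/mol.
D (staggered): Cl(0°)/CN(60°) gauche 0.6; CH2Cl(120°)/SH(180°) gauche 0.9; CH2Cl(120°)/CN(60°) gauche 0.7 → 2.2 kcal/mol.
E(C) − E(D) = 1.4 − 2.2 = -0.8 kcal/mol.

-0.8 kcal/mol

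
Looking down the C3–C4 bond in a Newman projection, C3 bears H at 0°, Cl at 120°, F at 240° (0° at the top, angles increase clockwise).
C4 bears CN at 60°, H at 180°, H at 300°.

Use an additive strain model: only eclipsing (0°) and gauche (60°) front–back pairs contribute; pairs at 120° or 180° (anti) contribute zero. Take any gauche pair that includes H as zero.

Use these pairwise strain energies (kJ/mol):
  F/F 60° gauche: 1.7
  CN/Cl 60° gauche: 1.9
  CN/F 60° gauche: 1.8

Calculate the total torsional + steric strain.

1.9 kJ/mol

This conformer (staggered): Cl(120°)/CN(60°) gauche 1.9 → 1.9 kJ/mol.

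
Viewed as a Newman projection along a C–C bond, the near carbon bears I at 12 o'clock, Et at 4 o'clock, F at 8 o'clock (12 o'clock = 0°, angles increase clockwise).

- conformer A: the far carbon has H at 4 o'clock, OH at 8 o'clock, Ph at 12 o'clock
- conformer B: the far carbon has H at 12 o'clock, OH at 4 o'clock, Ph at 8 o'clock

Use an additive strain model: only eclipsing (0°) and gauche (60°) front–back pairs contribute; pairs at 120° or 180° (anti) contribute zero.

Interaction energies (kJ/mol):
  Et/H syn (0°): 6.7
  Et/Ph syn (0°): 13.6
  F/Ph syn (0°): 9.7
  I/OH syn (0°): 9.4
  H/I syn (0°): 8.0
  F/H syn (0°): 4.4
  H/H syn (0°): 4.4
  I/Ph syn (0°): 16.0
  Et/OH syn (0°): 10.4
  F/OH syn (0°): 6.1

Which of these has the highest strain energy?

A is eclipsed. I at 0° is eclipsed with Ph at 0° (16.0); Et at 120° is eclipsed with H at 120° (6.7); F at 240° is eclipsed with OH at 240° (6.1). Total 28.8 kJ/mol.
B is eclipsed. I at 0° is eclipsed with H at 0° (8.0); Et at 120° is eclipsed with OH at 120° (10.4); F at 240° is eclipsed with Ph at 240° (9.7). Total 28.1 kJ/mol.
A has the highest total (28.8 kJ/mol).

A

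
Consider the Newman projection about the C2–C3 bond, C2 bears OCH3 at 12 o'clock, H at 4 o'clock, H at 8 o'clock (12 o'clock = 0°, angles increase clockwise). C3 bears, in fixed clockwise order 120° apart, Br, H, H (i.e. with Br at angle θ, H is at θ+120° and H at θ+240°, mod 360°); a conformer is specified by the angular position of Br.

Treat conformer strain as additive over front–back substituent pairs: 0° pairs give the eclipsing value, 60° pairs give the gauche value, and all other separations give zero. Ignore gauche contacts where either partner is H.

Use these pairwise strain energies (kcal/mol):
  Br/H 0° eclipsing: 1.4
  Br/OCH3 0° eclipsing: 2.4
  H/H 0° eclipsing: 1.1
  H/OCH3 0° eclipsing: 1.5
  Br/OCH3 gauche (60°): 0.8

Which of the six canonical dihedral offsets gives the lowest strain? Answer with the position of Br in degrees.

180°

Br at 0° (eclipsed): OCH3(0°)/Br(0°) eclipsed 2.4; H(120°)/H(120°) eclipsed 1.1; H(240°)/H(240°) eclipsed 1.1 → 4.6 kcal/mol.
Br at 60° (staggered): OCH3(0°)/Br(60°) gauche 0.8 → 0.8 kcal/mol.
Br at 120° (eclipsed): OCH3(0°)/H(0°) eclipsed 1.5; H(120°)/Br(120°) eclipsed 1.4; H(240°)/H(240°) eclipsed 1.1 → 4.0 kcal/mol.
Br at 180° (staggered): no non-H gauche contacts → 0.0 kcal/mol.
Br at 240° (eclipsed): OCH3(0°)/H(0°) eclipsed 1.5; H(120°)/H(120°) eclipsed 1.1; H(240°)/Br(240°) eclipsed 1.4 → 4.0 kcal/mol.
Br at 300° (staggered): OCH3(0°)/Br(300°) gauche 0.8 → 0.8 kcal/mol.
The minimum (0.0 kcal/mol) occurs with Br at 180°.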